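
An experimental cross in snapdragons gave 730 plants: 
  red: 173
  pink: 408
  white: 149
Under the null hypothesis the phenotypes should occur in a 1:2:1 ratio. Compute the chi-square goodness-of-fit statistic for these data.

The 1:2:1 ratio has 4 parts, so with N = 730 the expected counts are:
  red: 730 × 1/4 = 182.5
  pink: 730 × 2/4 = 365
  white: 730 × 1/4 = 182.5
χ² = Σ (O − E)² / E
  red: (173 − 182.5)² / 182.5 = 0.4945
  pink: (408 − 365)² / 365 = 5.0658
  white: (149 − 182.5)² / 182.5 = 6.1493
χ² = 0.4945 + 5.0658 + 6.1493 = 11.7096 ≈ 11.710

11.710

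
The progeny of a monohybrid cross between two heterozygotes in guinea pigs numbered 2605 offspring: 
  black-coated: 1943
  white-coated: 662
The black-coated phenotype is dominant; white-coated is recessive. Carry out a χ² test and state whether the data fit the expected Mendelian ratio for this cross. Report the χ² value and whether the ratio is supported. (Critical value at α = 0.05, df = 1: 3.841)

For a monohybrid cross between heterozygotes with complete dominance, the expected phenotypic ratio is 3:1.
Expected counts for N = 2605 under a 3:1 ratio (total parts = 4):
  black-coated: 2605 × 3/4 = 1953.75
  white-coated: 2605 × 1/4 = 651.25
χ² = Σ (O − E)² / E
  black-coated: (1943 − 1953.75)² / 1953.75 = 0.0591
  white-coated: (662 − 651.25)² / 651.25 = 0.1774
χ² = 0.0591 + 0.1774 = 0.2365 ≈ 0.237
Degrees of freedom = 2 − 1 = 1; critical value at α = 0.05 is 3.841.
Since 0.237 < 3.841, we fail to reject the null hypothesis — the data are consistent with the 3:1 ratio.

0.237; consistent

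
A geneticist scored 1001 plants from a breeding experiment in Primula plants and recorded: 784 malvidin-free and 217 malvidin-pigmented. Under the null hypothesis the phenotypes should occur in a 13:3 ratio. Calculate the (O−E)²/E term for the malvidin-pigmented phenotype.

4.578

Expected counts for N = 1001 under a 13:3 ratio (total parts = 16):
  malvidin-free: 1001 × 13/16 = 813.3125
  malvidin-pigmented: 1001 × 3/16 = 187.6875
Contribution of malvidin-pigmented: (217 − 187.6875)² / 187.6875 = 4.5779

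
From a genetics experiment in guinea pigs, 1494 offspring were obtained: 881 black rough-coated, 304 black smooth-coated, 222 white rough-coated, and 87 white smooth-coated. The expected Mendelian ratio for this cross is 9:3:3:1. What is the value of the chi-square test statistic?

Under the 9:3:3:1 hypothesis (Σ ratio = 16, N = 1494):
  black rough-coated: 1494 × 9/16 = 840.375
  black smooth-coated: 1494 × 3/16 = 280.125
  white rough-coated: 1494 × 3/16 = 280.125
  white smooth-coated: 1494 × 1/16 = 93.375
χ² = Σ (O − E)² / E
  black rough-coated: (881 − 840.375)² / 840.375 = 1.9639
  black smooth-coated: (304 − 280.125)² / 280.125 = 2.0349
  white rough-coated: (222 − 280.125)² / 280.125 = 12.0607
  white smooth-coated: (87 − 93.375)² / 93.375 = 0.4352
χ² = 1.9639 + 2.0349 + 12.0607 + 0.4352 = 16.4947 ≈ 16.495

16.495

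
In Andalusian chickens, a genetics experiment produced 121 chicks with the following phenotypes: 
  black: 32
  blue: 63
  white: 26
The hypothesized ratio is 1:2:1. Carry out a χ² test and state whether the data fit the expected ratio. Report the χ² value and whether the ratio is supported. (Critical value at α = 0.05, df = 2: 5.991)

0.802; consistent

The 1:2:1 ratio has 4 parts, so with N = 121 the expected counts are:
  black: 121 × 1/4 = 30.25
  blue: 121 × 2/4 = 60.5
  white: 121 × 1/4 = 30.25
χ² = Σ (O − E)² / E
  black: (32 − 30.25)² / 30.25 = 0.1012
  blue: (63 − 60.5)² / 60.5 = 0.1033
  white: (26 − 30.25)² / 30.25 = 0.5971
χ² = 0.1012 + 0.1033 + 0.5971 = 0.8016 ≈ 0.802
Degrees of freedom = 3 − 1 = 2; critical value at α = 0.05 is 5.991.
Since 0.802 < 5.991, we fail to reject the null hypothesis — the data are consistent with the 1:2:1 ratio.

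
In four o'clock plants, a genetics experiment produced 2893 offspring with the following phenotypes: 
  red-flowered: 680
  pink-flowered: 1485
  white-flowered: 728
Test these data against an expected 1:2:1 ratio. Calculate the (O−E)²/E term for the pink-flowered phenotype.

Expected counts for N = 2893 under a 1:2:1 ratio (total parts = 4):
  red-flowered: 2893 × 1/4 = 723.25
  pink-flowered: 2893 × 2/4 = 1446.5
  white-flowered: 2893 × 1/4 = 723.25
Contribution of pink-flowered: (1485 − 1446.5)² / 1446.5 = 1.0247

1.025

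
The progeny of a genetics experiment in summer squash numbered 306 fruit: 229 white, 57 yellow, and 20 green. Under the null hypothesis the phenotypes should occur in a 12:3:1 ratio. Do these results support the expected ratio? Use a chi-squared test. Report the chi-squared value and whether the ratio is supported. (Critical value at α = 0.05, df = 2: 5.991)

Expected counts for N = 306 under a 12:3:1 ratio (total parts = 16):
  white: 306 × 12/16 = 229.5
  yellow: 306 × 3/16 = 57.375
  green: 306 × 1/16 = 19.125
χ² = Σ (O − E)² / E
  white: (229 − 229.5)² / 229.5 = 0.0011
  yellow: (57 − 57.375)² / 57.375 = 0.0025
  green: (20 − 19.125)² / 19.125 = 0.0400
χ² = 0.0011 + 0.0025 + 0.0400 = 0.0436 ≈ 0.044
Degrees of freedom = 3 − 1 = 2; critical value at α = 0.05 is 5.991.
Since 0.044 < 5.991, we fail to reject the null hypothesis — the data are consistent with the 12:3:1 ratio.

0.044; consistent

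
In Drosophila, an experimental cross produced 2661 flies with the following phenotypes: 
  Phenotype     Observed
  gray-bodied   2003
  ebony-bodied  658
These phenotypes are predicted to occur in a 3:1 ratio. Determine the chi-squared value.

0.105

Total ratio parts = 4. Expected numbers out of 2661:
  gray-bodied: 2661 × 3/4 = 1995.75
  ebony-bodied: 2661 × 1/4 = 665.25
χ² = Σ (O − E)² / E
  gray-bodied: (2003 − 1995.75)² / 1995.75 = 0.0263
  ebony-bodied: (658 − 665.25)² / 665.25 = 0.0790
χ² = 0.0263 + 0.0790 = 0.1053 ≈ 0.105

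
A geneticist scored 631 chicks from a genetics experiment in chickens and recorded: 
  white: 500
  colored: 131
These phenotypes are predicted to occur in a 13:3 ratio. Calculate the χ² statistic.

1.675

Under the 13:3 hypothesis (Σ ratio = 16, N = 631):
  white: 631 × 13/16 = 512.6875
  colored: 631 × 3/16 = 118.3125
χ² = Σ (O − E)² / E
  white: (500 − 512.6875)² / 512.6875 = 0.3140
  colored: (131 − 118.3125)² / 118.3125 = 1.3606
χ² = 0.3140 + 1.3606 = 1.6746 ≈ 1.675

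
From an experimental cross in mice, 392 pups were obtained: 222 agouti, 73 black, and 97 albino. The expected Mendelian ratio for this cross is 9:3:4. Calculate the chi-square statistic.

0.024

Total ratio parts = 16. Expected numbers out of 392:
  agouti: 392 × 9/16 = 220.5
  black: 392 × 3/16 = 73.5
  albino: 392 × 4/16 = 98
χ² = Σ (O − E)² / E
  agouti: (222 − 220.5)² / 220.5 = 0.0102
  black: (73 − 73.5)² / 73.5 = 0.0034
  albino: (97 − 98)² / 98 = 0.0102
χ² = 0.0102 + 0.0034 + 0.0102 = 0.0238 ≈ 0.024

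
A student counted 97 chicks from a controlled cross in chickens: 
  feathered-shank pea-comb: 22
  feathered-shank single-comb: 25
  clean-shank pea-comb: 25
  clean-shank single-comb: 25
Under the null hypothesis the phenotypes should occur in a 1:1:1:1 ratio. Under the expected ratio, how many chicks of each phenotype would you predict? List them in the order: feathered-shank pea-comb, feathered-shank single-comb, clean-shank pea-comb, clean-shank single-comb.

Under the 1:1:1:1 hypothesis (Σ ratio = 4, N = 97):
  feathered-shank pea-comb: 97 × 1/4 = 24.25
  feathered-shank single-comb: 97 × 1/4 = 24.25
  clean-shank pea-comb: 97 × 1/4 = 24.25
  clean-shank single-comb: 97 × 1/4 = 24.25

24.25, 24.25, 24.25, 24.25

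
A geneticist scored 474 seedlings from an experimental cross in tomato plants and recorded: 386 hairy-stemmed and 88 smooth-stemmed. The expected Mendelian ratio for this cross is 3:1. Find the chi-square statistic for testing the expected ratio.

Expected counts for N = 474 under a 3:1 ratio (total parts = 4):
  hairy-stemmed: 474 × 3/4 = 355.5
  smooth-stemmed: 474 × 1/4 = 118.5
χ² = Σ (O − E)² / E
  hairy-stemmed: (386 − 355.5)² / 355.5 = 2.6167
  smooth-stemmed: (88 − 118.5)² / 118.5 = 7.8502
χ² = 2.6167 + 7.8502 = 10.4669 ≈ 10.467

10.467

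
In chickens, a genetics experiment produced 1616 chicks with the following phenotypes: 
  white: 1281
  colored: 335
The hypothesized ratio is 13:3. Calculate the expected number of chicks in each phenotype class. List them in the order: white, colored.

1313, 303

The 13:3 ratio has 16 parts, so with N = 1616 the expected counts are:
  white: 1616 × 13/16 = 1313
  colored: 1616 × 3/16 = 303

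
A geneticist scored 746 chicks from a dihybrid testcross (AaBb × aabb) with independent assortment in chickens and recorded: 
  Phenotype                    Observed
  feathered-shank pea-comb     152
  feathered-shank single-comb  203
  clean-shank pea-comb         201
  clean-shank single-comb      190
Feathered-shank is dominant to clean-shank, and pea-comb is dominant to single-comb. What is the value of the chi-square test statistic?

9.035

A dihybrid testcross with independent assortment gives a 1:1:1:1 ratio.
Under the 1:1:1:1 hypothesis (Σ ratio = 4, N = 746):
  feathered-shank pea-comb: 746 × 1/4 = 186.5
  feathered-shank single-comb: 746 × 1/4 = 186.5
  clean-shank pea-comb: 746 × 1/4 = 186.5
  clean-shank single-comb: 746 × 1/4 = 186.5
χ² = Σ (O − E)² / E
  feathered-shank pea-comb: (152 − 186.5)² / 186.5 = 6.3820
  feathered-shank single-comb: (203 − 186.5)² / 186.5 = 1.4598
  clean-shank pea-comb: (201 − 186.5)² / 186.5 = 1.1273
  clean-shank single-comb: (190 − 186.5)² / 186.5 = 0.0657
χ² = 6.3820 + 1.4598 + 1.1273 + 0.0657 = 9.0348 ≈ 9.035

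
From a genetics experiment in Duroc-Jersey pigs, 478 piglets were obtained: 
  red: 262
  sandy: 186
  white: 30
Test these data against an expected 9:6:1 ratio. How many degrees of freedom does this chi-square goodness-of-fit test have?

A goodness-of-fit test with 3 phenotype classes has df = 3 − 1 = 2.

2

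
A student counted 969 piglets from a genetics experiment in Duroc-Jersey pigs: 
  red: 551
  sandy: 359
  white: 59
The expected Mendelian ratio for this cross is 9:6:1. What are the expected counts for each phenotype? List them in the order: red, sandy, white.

Expected counts for N = 969 under a 9:6:1 ratio (total parts = 16):
  red: 969 × 9/16 = 545.0625
  sandy: 969 × 6/16 = 363.375
  white: 969 × 1/16 = 60.5625

545.0625, 363.375, 60.5625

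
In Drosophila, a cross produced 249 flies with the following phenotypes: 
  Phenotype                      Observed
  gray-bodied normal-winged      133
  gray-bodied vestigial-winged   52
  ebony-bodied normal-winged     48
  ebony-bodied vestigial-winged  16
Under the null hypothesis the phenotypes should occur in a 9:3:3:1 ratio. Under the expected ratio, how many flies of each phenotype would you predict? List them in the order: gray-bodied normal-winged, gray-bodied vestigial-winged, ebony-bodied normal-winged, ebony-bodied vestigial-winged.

Under the 9:3:3:1 hypothesis (Σ ratio = 16, N = 249):
  gray-bodied normal-winged: 249 × 9/16 = 140.0625
  gray-bodied vestigial-winged: 249 × 3/16 = 46.6875
  ebony-bodied normal-winged: 249 × 3/16 = 46.6875
  ebony-bodied vestigial-winged: 249 × 1/16 = 15.5625

140.0625, 46.6875, 46.6875, 15.5625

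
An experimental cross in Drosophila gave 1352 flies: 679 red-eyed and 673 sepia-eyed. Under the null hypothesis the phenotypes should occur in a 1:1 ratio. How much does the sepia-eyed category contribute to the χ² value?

0.013

Expected counts for N = 1352 under a 1:1 ratio (total parts = 2):
  red-eyed: 1352 × 1/2 = 676
  sepia-eyed: 1352 × 1/2 = 676
Contribution of sepia-eyed: (673 − 676)² / 676 = 0.0133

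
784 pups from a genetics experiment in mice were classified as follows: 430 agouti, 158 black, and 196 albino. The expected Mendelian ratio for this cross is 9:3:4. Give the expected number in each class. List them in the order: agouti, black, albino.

The 9:3:4 ratio has 16 parts, so with N = 784 the expected counts are:
  agouti: 784 × 9/16 = 441
  black: 784 × 3/16 = 147
  albino: 784 × 4/16 = 196

441, 147, 196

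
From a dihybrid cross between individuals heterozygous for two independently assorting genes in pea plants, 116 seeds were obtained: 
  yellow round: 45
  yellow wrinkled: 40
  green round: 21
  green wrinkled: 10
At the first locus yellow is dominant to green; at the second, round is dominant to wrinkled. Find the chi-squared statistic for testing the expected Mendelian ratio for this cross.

22.667

A dihybrid F₂ with independent assortment and complete dominance at both loci gives a 9:3:3:1 phenotypic ratio.
Total ratio parts = 16. Expected numbers out of 116:
  yellow round: 116 × 9/16 = 65.25
  yellow wrinkled: 116 × 3/16 = 21.75
  green round: 116 × 3/16 = 21.75
  green wrinkled: 116 × 1/16 = 7.25
χ² = Σ (O − E)² / E
  yellow round: (45 − 65.25)² / 65.25 = 6.2845
  yellow wrinkled: (40 − 21.75)² / 21.75 = 15.3132
  green round: (21 − 21.75)² / 21.75 = 0.0259
  green wrinkled: (10 − 7.25)² / 7.25 = 1.0431
χ² = 6.2845 + 15.3132 + 0.0259 + 1.0431 = 22.6667 ≈ 22.667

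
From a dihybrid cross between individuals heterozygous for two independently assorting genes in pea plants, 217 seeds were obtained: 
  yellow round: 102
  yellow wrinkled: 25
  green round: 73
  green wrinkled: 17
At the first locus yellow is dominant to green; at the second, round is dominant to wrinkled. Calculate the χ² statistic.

35.879

A dihybrid F₂ with independent assortment and complete dominance at both loci gives a 9:3:3:1 phenotypic ratio.
Expected counts for N = 217 under a 9:3:3:1 ratio (total parts = 16):
  yellow round: 217 × 9/16 = 122.0625
  yellow wrinkled: 217 × 3/16 = 40.6875
  green round: 217 × 3/16 = 40.6875
  green wrinkled: 217 × 1/16 = 13.5625
χ² = Σ (O − E)² / E
  yellow round: (102 − 122.0625)² / 122.0625 = 3.2975
  yellow wrinkled: (25 − 40.6875)² / 40.6875 = 6.0485
  green round: (73 − 40.6875)² / 40.6875 = 25.6614
  green wrinkled: (17 − 13.5625)² / 13.5625 = 0.8713
χ² = 3.2975 + 6.0485 + 25.6614 + 0.8713 = 35.8787 ≈ 35.879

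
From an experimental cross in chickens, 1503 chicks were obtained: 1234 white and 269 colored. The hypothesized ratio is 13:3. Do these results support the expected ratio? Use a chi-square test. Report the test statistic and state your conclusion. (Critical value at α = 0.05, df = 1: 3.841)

0.717; consistent

Expected counts for N = 1503 under a 13:3 ratio (total parts = 16):
  white: 1503 × 13/16 = 1221.1875
  colored: 1503 × 3/16 = 281.8125
χ² = Σ (O − E)² / E
  white: (1234 − 1221.1875)² / 1221.1875 = 0.1344
  colored: (269 − 281.8125)² / 281.8125 = 0.5825
χ² = 0.1344 + 0.5825 = 0.7169 ≈ 0.717
Degrees of freedom = 2 − 1 = 1; critical value at α = 0.05 is 3.841.
Since 0.717 < 3.841, we fail to reject the null hypothesis — the data are consistent with the 13:3 ratio.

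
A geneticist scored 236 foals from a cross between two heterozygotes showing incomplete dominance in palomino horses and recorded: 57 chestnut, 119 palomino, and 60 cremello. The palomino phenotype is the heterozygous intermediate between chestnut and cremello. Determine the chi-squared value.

With incomplete dominance, a heterozygote × heterozygote cross gives a 1:2:1 phenotypic ratio.
Expected counts for N = 236 under a 1:2:1 ratio (total parts = 4):
  chestnut: 236 × 1/4 = 59
  palomino: 236 × 2/4 = 118
  cremello: 236 × 1/4 = 59
χ² = Σ (O − E)² / E
  chestnut: (57 − 59)² / 59 = 0.0678
  palomino: (119 − 118)² / 118 = 0.0085
  cremello: (60 − 59)² / 59 = 0.0169
χ² = 0.0678 + 0.0085 + 0.0169 = 0.0932 ≈ 0.093

0.093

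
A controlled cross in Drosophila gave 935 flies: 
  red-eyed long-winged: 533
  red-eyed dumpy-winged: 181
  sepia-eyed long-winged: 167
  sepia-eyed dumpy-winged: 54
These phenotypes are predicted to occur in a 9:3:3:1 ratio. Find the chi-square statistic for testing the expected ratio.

1.010

Expected counts for N = 935 under a 9:3:3:1 ratio (total parts = 16):
  red-eyed long-winged: 935 × 9/16 = 525.9375
  red-eyed dumpy-winged: 935 × 3/16 = 175.3125
  sepia-eyed long-winged: 935 × 3/16 = 175.3125
  sepia-eyed dumpy-winged: 935 × 1/16 = 58.4375
χ² = Σ (O − E)² / E
  red-eyed long-winged: (533 − 525.9375)² / 525.9375 = 0.0948
  red-eyed dumpy-winged: (181 − 175.3125)² / 175.3125 = 0.1845
  sepia-eyed long-winged: (167 − 175.3125)² / 175.3125 = 0.3941
  sepia-eyed dumpy-winged: (54 − 58.4375)² / 58.4375 = 0.3370
χ² = 0.0948 + 0.1845 + 0.3941 + 0.3370 = 1.0104 ≈ 1.010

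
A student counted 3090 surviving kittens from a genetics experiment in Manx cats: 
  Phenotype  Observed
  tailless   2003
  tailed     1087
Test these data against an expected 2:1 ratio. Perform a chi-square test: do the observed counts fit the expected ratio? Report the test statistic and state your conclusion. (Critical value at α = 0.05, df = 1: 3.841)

Total ratio parts = 3. Expected numbers out of 3090:
  tailless: 3090 × 2/3 = 2060
  tailed: 3090 × 1/3 = 1030
χ² = Σ (O − E)² / E
  tailless: (2003 − 2060)² / 2060 = 1.5772
  tailed: (1087 − 1030)² / 1030 = 3.1544
χ² = 1.5772 + 3.1544 = 4.7316 ≈ 4.732
Degrees of freedom = 2 − 1 = 1; critical value at α = 0.05 is 3.841.
Since 4.732 > 3.841, we reject the null hypothesis — the data do not fit the 2:1 ratio.

4.732; not consistent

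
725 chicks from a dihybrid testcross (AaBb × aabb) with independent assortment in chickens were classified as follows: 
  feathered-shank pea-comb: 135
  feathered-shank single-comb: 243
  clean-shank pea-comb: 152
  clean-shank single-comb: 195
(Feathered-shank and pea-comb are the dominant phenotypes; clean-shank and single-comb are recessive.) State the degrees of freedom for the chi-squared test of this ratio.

3

A dihybrid testcross with independent assortment gives a 1:1:1:1 ratio.
A goodness-of-fit test with 4 phenotype classes has df = 4 − 1 = 3.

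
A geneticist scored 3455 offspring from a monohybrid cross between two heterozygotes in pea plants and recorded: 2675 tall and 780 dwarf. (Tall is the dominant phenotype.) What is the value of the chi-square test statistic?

For a monohybrid cross between heterozygotes with complete dominance, the expected phenotypic ratio is 3:1.
Under the 3:1 hypothesis (Σ ratio = 4, N = 3455):
  tall: 3455 × 3/4 = 2591.25
  dwarf: 3455 × 1/4 = 863.75
χ² = Σ (O − E)² / E
  tall: (2675 − 2591.25)² / 2591.25 = 2.7068
  dwarf: (780 − 863.75)² / 863.75 = 8.1205
χ² = 2.7068 + 8.1205 = 10.8273 ≈ 10.827

10.827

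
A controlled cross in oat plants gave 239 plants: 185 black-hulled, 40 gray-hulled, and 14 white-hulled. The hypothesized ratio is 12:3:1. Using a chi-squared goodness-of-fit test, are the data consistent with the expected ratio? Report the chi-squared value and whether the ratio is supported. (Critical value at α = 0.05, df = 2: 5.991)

0.760; consistent

Under the 12:3:1 hypothesis (Σ ratio = 16, N = 239):
  black-hulled: 239 × 12/16 = 179.25
  gray-hulled: 239 × 3/16 = 44.8125
  white-hulled: 239 × 1/16 = 14.9375
χ² = Σ (O − E)² / E
  black-hulled: (185 − 179.25)² / 179.25 = 0.1844
  gray-hulled: (40 − 44.8125)² / 44.8125 = 0.5168
  white-hulled: (14 − 14.9375)² / 14.9375 = 0.0588
χ² = 0.1844 + 0.5168 + 0.0588 = 0.760
Degrees of freedom = 3 − 1 = 2; critical value at α = 0.05 is 5.991.
Since 0.760 < 5.991, we fail to reject the null hypothesis — the data are consistent with the 12:3:1 ratio.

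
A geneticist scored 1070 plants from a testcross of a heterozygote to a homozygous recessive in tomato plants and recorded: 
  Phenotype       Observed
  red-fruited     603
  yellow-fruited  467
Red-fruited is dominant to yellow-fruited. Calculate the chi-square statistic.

17.286

A testcross of a heterozygote (Aa × aa) gives a 1:1 phenotypic ratio.
Under the 1:1 hypothesis (Σ ratio = 2, N = 1070):
  red-fruited: 1070 × 1/2 = 535
  yellow-fruited: 1070 × 1/2 = 535
χ² = Σ (O − E)² / E
  red-fruited: (603 − 535)² / 535 = 8.6430
  yellow-fruited: (467 − 535)² / 535 = 8.6430
χ² = 8.6430 + 8.6430 = 17.286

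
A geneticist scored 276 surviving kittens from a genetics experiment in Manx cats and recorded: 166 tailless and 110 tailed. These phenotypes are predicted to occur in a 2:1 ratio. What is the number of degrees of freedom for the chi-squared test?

1

A goodness-of-fit test with 2 phenotype classes has df = 2 − 1 = 1.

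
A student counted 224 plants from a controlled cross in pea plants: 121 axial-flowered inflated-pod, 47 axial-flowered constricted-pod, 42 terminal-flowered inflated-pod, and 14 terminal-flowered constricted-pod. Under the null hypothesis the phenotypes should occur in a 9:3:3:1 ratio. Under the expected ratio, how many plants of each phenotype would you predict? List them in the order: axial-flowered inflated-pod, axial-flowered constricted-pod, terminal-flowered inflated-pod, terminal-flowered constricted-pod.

Expected counts for N = 224 under a 9:3:3:1 ratio (total parts = 16):
  axial-flowered inflated-pod: 224 × 9/16 = 126
  axial-flowered constricted-pod: 224 × 3/16 = 42
  terminal-flowered inflated-pod: 224 × 3/16 = 42
  terminal-flowered constricted-pod: 224 × 1/16 = 14

126, 42, 42, 14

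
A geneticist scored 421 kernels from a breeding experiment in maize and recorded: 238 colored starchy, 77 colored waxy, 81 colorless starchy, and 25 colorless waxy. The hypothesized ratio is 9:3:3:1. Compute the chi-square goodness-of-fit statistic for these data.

Expected counts for N = 421 under a 9:3:3:1 ratio (total parts = 16):
  colored starchy: 421 × 9/16 = 236.8125
  colored waxy: 421 × 3/16 = 78.9375
  colorless starchy: 421 × 3/16 = 78.9375
  colorless waxy: 421 × 1/16 = 26.3125
χ² = Σ (O − E)² / E
  colored starchy: (238 − 236.8125)² / 236.8125 = 0.0060
  colored waxy: (77 − 78.9375)² / 78.9375 = 0.0476
  colorless starchy: (81 − 78.9375)² / 78.9375 = 0.0539
  colorless waxy: (25 − 26.3125)² / 26.3125 = 0.0655
χ² = 0.0060 + 0.0476 + 0.0539 + 0.0655 = 0.173

0.173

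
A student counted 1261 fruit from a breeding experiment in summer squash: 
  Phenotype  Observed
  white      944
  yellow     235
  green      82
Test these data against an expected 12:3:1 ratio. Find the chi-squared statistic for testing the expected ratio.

0.141

Under the 12:3:1 hypothesis (Σ ratio = 16, N = 1261):
  white: 1261 × 12/16 = 945.75
  yellow: 1261 × 3/16 = 236.4375
  green: 1261 × 1/16 = 78.8125
χ² = Σ (O − E)² / E
  white: (944 − 945.75)² / 945.75 = 0.0032
  yellow: (235 − 236.4375)² / 236.4375 = 0.0087
  green: (82 − 78.8125)² / 78.8125 = 0.1289
χ² = 0.0032 + 0.0087 + 0.1289 = 0.1408 ≈ 0.141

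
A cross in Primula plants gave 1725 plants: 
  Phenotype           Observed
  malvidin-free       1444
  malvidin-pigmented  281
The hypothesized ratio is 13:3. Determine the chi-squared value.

6.853

Under the 13:3 hypothesis (Σ ratio = 16, N = 1725):
  malvidin-free: 1725 × 13/16 = 1401.5625
  malvidin-pigmented: 1725 × 3/16 = 323.4375
χ² = Σ (O − E)² / E
  malvidin-free: (1444 − 1401.5625)² / 1401.5625 = 1.2850
  malvidin-pigmented: (281 − 323.4375)² / 323.4375 = 5.5681
χ² = 1.2850 + 5.5681 = 6.8531 ≈ 6.853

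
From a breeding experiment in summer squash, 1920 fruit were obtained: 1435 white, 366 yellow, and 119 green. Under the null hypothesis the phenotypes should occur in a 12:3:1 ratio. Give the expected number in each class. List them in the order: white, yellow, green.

1440, 360, 120

Under the 12:3:1 hypothesis (Σ ratio = 16, N = 1920):
  white: 1920 × 12/16 = 1440
  yellow: 1920 × 3/16 = 360
  green: 1920 × 1/16 = 120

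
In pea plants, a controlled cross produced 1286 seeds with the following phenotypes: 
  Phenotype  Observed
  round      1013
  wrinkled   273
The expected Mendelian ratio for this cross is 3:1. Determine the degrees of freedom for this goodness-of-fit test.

A goodness-of-fit test with 2 phenotype classes has df = 2 − 1 = 1.

1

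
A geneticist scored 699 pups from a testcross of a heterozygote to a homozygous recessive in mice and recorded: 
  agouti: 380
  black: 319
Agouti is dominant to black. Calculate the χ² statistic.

A testcross of a heterozygote (Aa × aa) gives a 1:1 phenotypic ratio.
The 1:1 ratio has 2 parts, so with N = 699 the expected counts are:
  agouti: 699 × 1/2 = 349.5
  black: 699 × 1/2 = 349.5
χ² = Σ (O − E)² / E
  agouti: (380 − 349.5)² / 349.5 = 2.6617
  black: (319 − 349.5)² / 349.5 = 2.6617
χ² = 2.6617 + 2.6617 = 5.3234 ≈ 5.323

5.323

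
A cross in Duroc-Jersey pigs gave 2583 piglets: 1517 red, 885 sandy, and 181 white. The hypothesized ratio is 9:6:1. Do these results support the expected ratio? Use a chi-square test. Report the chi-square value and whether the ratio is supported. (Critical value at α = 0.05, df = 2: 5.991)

12.415; not consistent

Expected counts for N = 2583 under a 9:6:1 ratio (total parts = 16):
  red: 2583 × 9/16 = 1452.9375
  sandy: 2583 × 6/16 = 968.625
  white: 2583 × 1/16 = 161.4375
χ² = Σ (O − E)² / E
  red: (1517 − 1452.9375)² / 1452.9375 = 2.8246
  sandy: (885 − 968.625)² / 968.625 = 7.2197
  white: (181 − 161.4375)² / 161.4375 = 2.3705
χ² = 2.8246 + 7.2197 + 2.3705 = 12.4148 ≈ 12.415
Degrees of freedom = 3 − 1 = 2; critical value at α = 0.05 is 5.991.
Since 12.415 > 5.991, we reject the null hypothesis — the data do not fit the 9:6:1 ratio.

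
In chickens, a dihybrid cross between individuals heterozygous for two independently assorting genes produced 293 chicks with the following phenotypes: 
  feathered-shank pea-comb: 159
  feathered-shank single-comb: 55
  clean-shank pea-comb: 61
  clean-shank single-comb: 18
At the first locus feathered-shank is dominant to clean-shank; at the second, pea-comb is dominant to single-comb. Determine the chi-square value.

0.879

A dihybrid F₂ with independent assortment and complete dominance at both loci gives a 9:3:3:1 phenotypic ratio.
Total ratio parts = 16. Expected numbers out of 293:
  feathered-shank pea-comb: 293 × 9/16 = 164.8125
  feathered-shank single-comb: 293 × 3/16 = 54.9375
  clean-shank pea-comb: 293 × 3/16 = 54.9375
  clean-shank single-comb: 293 × 1/16 = 18.3125
χ² = Σ (O − E)² / E
  feathered-shank pea-comb: (159 − 164.8125)² / 164.8125 = 0.2050
  feathered-shank single-comb: (55 − 54.9375)² / 54.9375 = 0.0001
  clean-shank pea-comb: (61 − 54.9375)² / 54.9375 = 0.6690
  clean-shank single-comb: (18 − 18.3125)² / 18.3125 = 0.0053
χ² = 0.2050 + 0.0001 + 0.6690 + 0.0053 = 0.8794 ≈ 0.879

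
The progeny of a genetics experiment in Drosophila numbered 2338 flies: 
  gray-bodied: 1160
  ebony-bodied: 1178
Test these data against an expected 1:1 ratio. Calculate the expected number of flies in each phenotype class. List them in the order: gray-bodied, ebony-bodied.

1169, 1169

Expected counts for N = 2338 under a 1:1 ratio (total parts = 2):
  gray-bodied: 2338 × 1/2 = 1169
  ebony-bodied: 2338 × 1/2 = 1169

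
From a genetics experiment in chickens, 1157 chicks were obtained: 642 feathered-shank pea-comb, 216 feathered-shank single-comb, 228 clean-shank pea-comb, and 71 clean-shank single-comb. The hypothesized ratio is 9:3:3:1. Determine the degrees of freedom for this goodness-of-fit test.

3

A goodness-of-fit test with 4 phenotype classes has df = 4 − 1 = 3.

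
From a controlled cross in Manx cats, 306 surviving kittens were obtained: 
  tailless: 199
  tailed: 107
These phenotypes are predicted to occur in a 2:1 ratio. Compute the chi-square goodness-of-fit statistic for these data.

0.368

Total ratio parts = 3. Expected numbers out of 306:
  tailless: 306 × 2/3 = 204
  tailed: 306 × 1/3 = 102
χ² = Σ (O − E)² / E
  tailless: (199 − 204)² / 204 = 0.1225
  tailed: (107 − 102)² / 102 = 0.2451
χ² = 0.1225 + 0.2451 = 0.3676 ≈ 0.368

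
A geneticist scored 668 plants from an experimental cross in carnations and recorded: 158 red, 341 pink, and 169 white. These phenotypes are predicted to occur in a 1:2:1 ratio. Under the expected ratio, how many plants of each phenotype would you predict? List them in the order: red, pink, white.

The 1:2:1 ratio has 4 parts, so with N = 668 the expected counts are:
  red: 668 × 1/4 = 167
  pink: 668 × 2/4 = 334
  white: 668 × 1/4 = 167

167, 334, 167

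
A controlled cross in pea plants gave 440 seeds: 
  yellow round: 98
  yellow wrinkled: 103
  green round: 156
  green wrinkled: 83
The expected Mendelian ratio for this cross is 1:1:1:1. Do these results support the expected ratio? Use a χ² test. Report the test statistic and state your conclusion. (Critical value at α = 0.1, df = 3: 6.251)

27.618; not consistent

Expected counts for N = 440 under a 1:1:1:1 ratio (total parts = 4):
  yellow round: 440 × 1/4 = 110
  yellow wrinkled: 440 × 1/4 = 110
  green round: 440 × 1/4 = 110
  green wrinkled: 440 × 1/4 = 110
χ² = Σ (O − E)² / E
  yellow round: (98 − 110)² / 110 = 1.3091
  yellow wrinkled: (103 − 110)² / 110 = 0.4455
  green round: (156 − 110)² / 110 = 19.2364
  green wrinkled: (83 − 110)² / 110 = 6.6273
χ² = 1.3091 + 0.4455 + 19.2364 + 6.6273 = 27.6183 ≈ 27.618
Degrees of freedom = 4 − 1 = 3; critical value at α = 0.1 is 6.251.
Since 27.618 > 6.251, we reject the null hypothesis — the data do not fit the 1:1:1:1 ratio.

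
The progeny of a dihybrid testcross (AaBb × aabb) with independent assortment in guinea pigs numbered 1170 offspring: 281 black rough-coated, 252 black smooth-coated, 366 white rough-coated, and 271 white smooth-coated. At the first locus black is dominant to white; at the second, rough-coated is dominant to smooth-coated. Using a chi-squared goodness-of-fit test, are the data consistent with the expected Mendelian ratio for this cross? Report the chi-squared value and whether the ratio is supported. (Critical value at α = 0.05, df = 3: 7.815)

A dihybrid testcross with independent assortment gives a 1:1:1:1 ratio.
Expected counts for N = 1170 under a 1:1:1:1 ratio (total parts = 4):
  black rough-coated: 1170 × 1/4 = 292.5
  black smooth-coated: 1170 × 1/4 = 292.5
  white rough-coated: 1170 × 1/4 = 292.5
  white smooth-coated: 1170 × 1/4 = 292.5
χ² = Σ (O − E)² / E
  black rough-coated: (281 − 292.5)² / 292.5 = 0.4521
  black smooth-coated: (252 − 292.5)² / 292.5 = 5.6077
  white rough-coated: (366 − 292.5)² / 292.5 = 18.4692
  white smooth-coated: (271 − 292.5)² / 292.5 = 1.5803
χ² = 0.4521 + 5.6077 + 18.4692 + 1.5803 = 26.1093 ≈ 26.109
Degrees of freedom = 4 − 1 = 3; critical value at α = 0.05 is 7.815.
Since 26.109 > 7.815, we reject the null hypothesis — the data do not fit the 1:1:1:1 ratio.

26.109; not consistent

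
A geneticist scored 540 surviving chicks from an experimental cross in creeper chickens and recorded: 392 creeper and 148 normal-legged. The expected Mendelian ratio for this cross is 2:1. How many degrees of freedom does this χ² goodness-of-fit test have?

1

A goodness-of-fit test with 2 phenotype classes has df = 2 − 1 = 1.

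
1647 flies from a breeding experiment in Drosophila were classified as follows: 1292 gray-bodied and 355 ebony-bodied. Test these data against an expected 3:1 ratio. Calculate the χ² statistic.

Expected counts for N = 1647 under a 3:1 ratio (total parts = 4):
  gray-bodied: 1647 × 3/4 = 1235.25
  ebony-bodied: 1647 × 1/4 = 411.75
χ² = Σ (O − E)² / E
  gray-bodied: (1292 − 1235.25)² / 1235.25 = 2.6072
  ebony-bodied: (355 − 411.75)² / 411.75 = 7.8216
χ² = 2.6072 + 7.8216 = 10.4288 ≈ 10.429

10.429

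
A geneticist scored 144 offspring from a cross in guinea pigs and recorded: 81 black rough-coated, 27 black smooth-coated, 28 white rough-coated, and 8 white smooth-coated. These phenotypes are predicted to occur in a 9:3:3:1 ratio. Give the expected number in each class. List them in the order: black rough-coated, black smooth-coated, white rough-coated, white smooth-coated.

Total ratio parts = 16. Expected numbers out of 144:
  black rough-coated: 144 × 9/16 = 81
  black smooth-coated: 144 × 3/16 = 27
  white rough-coated: 144 × 3/16 = 27
  white smooth-coated: 144 × 1/16 = 9

81, 27, 27, 9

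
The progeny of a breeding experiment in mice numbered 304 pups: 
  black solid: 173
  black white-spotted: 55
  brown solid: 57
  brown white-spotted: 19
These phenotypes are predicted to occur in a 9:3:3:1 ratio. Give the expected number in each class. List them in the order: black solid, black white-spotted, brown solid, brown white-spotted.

171, 57, 57, 19

Under the 9:3:3:1 hypothesis (Σ ratio = 16, N = 304):
  black solid: 304 × 9/16 = 171
  black white-spotted: 304 × 3/16 = 57
  brown solid: 304 × 3/16 = 57
  brown white-spotted: 304 × 1/16 = 19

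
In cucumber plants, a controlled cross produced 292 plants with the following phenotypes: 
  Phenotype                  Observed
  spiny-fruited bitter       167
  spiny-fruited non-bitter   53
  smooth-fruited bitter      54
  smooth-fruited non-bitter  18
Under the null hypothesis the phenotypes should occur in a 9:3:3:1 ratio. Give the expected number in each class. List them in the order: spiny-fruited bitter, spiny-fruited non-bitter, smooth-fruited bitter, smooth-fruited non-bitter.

164.25, 54.75, 54.75, 18.25

Expected counts for N = 292 under a 9:3:3:1 ratio (total parts = 16):
  spiny-fruited bitter: 292 × 9/16 = 164.25
  spiny-fruited non-bitter: 292 × 3/16 = 54.75
  smooth-fruited bitter: 292 × 3/16 = 54.75
  smooth-fruited non-bitter: 292 × 1/16 = 18.25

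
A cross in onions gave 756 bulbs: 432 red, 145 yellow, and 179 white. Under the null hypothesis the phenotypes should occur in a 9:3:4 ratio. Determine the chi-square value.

Expected counts for N = 756 under a 9:3:4 ratio (total parts = 16):
  red: 756 × 9/16 = 425.25
  yellow: 756 × 3/16 = 141.75
  white: 756 × 4/16 = 189
χ² = Σ (O − E)² / E
  red: (432 − 425.25)² / 425.25 = 0.1071
  yellow: (145 − 141.75)² / 141.75 = 0.0745
  white: (179 − 189)² / 189 = 0.5291
χ² = 0.1071 + 0.0745 + 0.5291 = 0.7107 ≈ 0.711

0.711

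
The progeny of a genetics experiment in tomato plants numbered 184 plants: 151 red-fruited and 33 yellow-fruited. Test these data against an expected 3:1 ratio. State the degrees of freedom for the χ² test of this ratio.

1

A goodness-of-fit test with 2 phenotype classes has df = 2 − 1 = 1.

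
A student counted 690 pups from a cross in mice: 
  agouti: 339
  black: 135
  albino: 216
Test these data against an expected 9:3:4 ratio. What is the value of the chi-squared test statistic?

17.432

Under the 9:3:4 hypothesis (Σ ratio = 16, N = 690):
  agouti: 690 × 9/16 = 388.125
  black: 690 × 3/16 = 129.375
  albino: 690 × 4/16 = 172.5
χ² = Σ (O − E)² / E
  agouti: (339 − 388.125)² / 388.125 = 6.2178
  black: (135 − 129.375)² / 129.375 = 0.2446
  albino: (216 − 172.5)² / 172.5 = 10.9696
χ² = 6.2178 + 0.2446 + 10.9696 = 17.432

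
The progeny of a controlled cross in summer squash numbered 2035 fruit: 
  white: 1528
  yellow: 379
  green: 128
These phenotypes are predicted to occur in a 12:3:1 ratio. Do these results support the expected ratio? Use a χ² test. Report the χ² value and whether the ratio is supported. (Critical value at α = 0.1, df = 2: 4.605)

Total ratio parts = 16. Expected numbers out of 2035:
  white: 2035 × 12/16 = 1526.25
  yellow: 2035 × 3/16 = 381.5625
  green: 2035 × 1/16 = 127.1875
χ² = Σ (O − E)² / E
  white: (1528 − 1526.25)² / 1526.25 = 0.0020
  yellow: (379 − 381.5625)² / 381.5625 = 0.0172
  green: (128 − 127.1875)² / 127.1875 = 0.0052
χ² = 0.0020 + 0.0172 + 0.0052 = 0.0244 ≈ 0.024
Degrees of freedom = 3 − 1 = 2; critical value at α = 0.1 is 4.605.
Since 0.024 < 4.605, we fail to reject the null hypothesis — the data are consistent with the 12:3:1 ratio.

0.024; consistent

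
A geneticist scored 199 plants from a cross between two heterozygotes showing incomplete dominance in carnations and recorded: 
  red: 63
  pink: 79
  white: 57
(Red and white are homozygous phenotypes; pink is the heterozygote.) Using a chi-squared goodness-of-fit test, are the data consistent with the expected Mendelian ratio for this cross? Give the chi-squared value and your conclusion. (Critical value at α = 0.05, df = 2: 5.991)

With incomplete dominance, a heterozygote × heterozygote cross gives a 1:2:1 phenotypic ratio.
Total ratio parts = 4. Expected numbers out of 199:
  red: 199 × 1/4 = 49.75
  pink: 199 × 2/4 = 99.5
  white: 199 × 1/4 = 49.75
χ² = Σ (O − E)² / E
  red: (63 − 49.75)² / 49.75 = 3.5289
  pink: (79 − 99.5)² / 99.5 = 4.2236
  white: (57 − 49.75)² / 49.75 = 1.0565
χ² = 3.5289 + 4.2236 + 1.0565 = 8.809
Degrees of freedom = 3 − 1 = 2; critical value at α = 0.05 is 5.991.
Since 8.809 > 5.991, we reject the null hypothesis — the data do not fit the 1:2:1 ratio.

8.809; not consistent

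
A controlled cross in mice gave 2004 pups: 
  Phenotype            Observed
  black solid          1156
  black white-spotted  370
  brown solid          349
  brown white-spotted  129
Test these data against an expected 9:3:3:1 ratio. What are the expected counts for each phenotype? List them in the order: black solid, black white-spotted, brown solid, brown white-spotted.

1127.25, 375.75, 375.75, 125.25

Total ratio parts = 16. Expected numbers out of 2004:
  black solid: 2004 × 9/16 = 1127.25
  black white-spotted: 2004 × 3/16 = 375.75
  brown solid: 2004 × 3/16 = 375.75
  brown white-spotted: 2004 × 1/16 = 125.25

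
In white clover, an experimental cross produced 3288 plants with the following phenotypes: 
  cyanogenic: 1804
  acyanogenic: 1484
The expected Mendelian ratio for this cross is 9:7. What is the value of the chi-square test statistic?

Total ratio parts = 16. Expected numbers out of 3288:
  cyanogenic: 3288 × 9/16 = 1849.5
  acyanogenic: 3288 × 7/16 = 1438.5
χ² = Σ (O − E)² / E
  cyanogenic: (1804 − 1849.5)² / 1849.5 = 1.1194
  acyanogenic: (1484 − 1438.5)² / 1438.5 = 1.4392
χ² = 1.1194 + 1.4392 = 2.5586 ≈ 2.559

2.559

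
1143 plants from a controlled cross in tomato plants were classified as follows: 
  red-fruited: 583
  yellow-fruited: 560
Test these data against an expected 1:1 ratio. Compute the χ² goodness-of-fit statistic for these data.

0.463

The 1:1 ratio has 2 parts, so with N = 1143 the expected counts are:
  red-fruited: 1143 × 1/2 = 571.5
  yellow-fruited: 1143 × 1/2 = 571.5
χ² = Σ (O − E)² / E
  red-fruited: (583 − 571.5)² / 571.5 = 0.2314
  yellow-fruited: (560 − 571.5)² / 571.5 = 0.2314
χ² = 0.2314 + 0.2314 = 0.4628 ≈ 0.463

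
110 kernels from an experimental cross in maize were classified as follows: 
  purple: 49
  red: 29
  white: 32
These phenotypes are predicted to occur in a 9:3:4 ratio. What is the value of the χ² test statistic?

6.816

Total ratio parts = 16. Expected numbers out of 110:
  purple: 110 × 9/16 = 61.875
  red: 110 × 3/16 = 20.625
  white: 110 × 4/16 = 27.5
χ² = Σ (O − E)² / E
  purple: (49 − 61.875)² / 61.875 = 2.6790
  red: (29 − 20.625)² / 20.625 = 3.4008
  white: (32 − 27.5)² / 27.5 = 0.7364
χ² = 2.6790 + 3.4008 + 0.7364 = 6.8162 ≈ 6.816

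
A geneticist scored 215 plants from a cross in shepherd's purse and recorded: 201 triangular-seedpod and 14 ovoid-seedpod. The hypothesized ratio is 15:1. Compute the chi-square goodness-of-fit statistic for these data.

Expected counts for N = 215 under a 15:1 ratio (total parts = 16):
  triangular-seedpod: 215 × 15/16 = 201.5625
  ovoid-seedpod: 215 × 1/16 = 13.4375
χ² = Σ (O − E)² / E
  triangular-seedpod: (201 − 201.5625)² / 201.5625 = 0.0016
  ovoid-seedpod: (14 − 13.4375)² / 13.4375 = 0.0235
χ² = 0.0016 + 0.0235 = 0.0251 ≈ 0.025

0.025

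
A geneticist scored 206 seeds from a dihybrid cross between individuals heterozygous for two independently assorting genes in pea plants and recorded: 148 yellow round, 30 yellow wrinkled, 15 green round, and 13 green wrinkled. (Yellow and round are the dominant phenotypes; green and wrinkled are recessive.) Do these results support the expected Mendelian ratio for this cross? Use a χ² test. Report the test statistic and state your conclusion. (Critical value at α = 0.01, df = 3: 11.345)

A dihybrid F₂ with independent assortment and complete dominance at both loci gives a 9:3:3:1 phenotypic ratio.
Under the 9:3:3:1 hypothesis (Σ ratio = 16, N = 206):
  yellow round: 206 × 9/16 = 115.875
  yellow wrinkled: 206 × 3/16 = 38.625
  green round: 206 × 3/16 = 38.625
  green wrinkled: 206 × 1/16 = 12.875
χ² = Σ (O − E)² / E
  yellow round: (148 − 115.875)² / 115.875 = 8.9063
  yellow wrinkled: (30 − 38.625)² / 38.625 = 1.9260
  green round: (15 − 38.625)² / 38.625 = 14.4502
  green wrinkled: (13 − 12.875)² / 12.875 = 0.0012
χ² = 8.9063 + 1.9260 + 14.4502 + 0.0012 = 25.2837 ≈ 25.284
Degrees of freedom = 4 − 1 = 3; critical value at α = 0.01 is 11.345.
Since 25.284 > 11.345, we reject the null hypothesis — the data do not fit the 9:3:3:1 ratio.

25.284; not consistent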